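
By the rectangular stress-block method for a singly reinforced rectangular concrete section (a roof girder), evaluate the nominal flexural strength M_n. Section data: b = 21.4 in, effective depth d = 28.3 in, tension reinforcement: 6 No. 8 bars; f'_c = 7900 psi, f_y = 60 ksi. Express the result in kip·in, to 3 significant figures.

M_n ≈ 7770 kip·in

A_s = 6 × 0.79 = 4.74 in².
T = A_s f_y = 4.74 × 60 = 284.4 kips.
a = T/(0.85 f'_c b) = 284.4/(0.85 × 7.9 × 21.4) = 1.979 in.
M_n = T(d − a/2) = 284.4 × (28.3 − 0.9895) = 7767.1 kip·in.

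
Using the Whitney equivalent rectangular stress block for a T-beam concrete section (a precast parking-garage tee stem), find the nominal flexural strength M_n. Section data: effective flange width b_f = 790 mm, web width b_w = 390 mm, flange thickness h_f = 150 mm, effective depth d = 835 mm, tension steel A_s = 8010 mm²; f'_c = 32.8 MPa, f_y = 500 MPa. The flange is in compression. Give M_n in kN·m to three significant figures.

Tension: T = A_s f_y = 8010 × 500 = 4005000 N.
Try a within the flange: a = T/(0.85 f'_c b_f) = 4005000/(0.85 × 32.8 × 790) = 181.84 mm.
a = 181.84 > h_f = 150 mm: the block extends into the web. Split into flange-overhang and web parts.
C_f = 0.85 f'_c (b_f − b_w) h_f = 0.85 × 32.8 × (790 − 390) × 150 = 1672800 N.
Remaining web compression depth: a_w = (T − C_f)/(0.85 f'_c b_w) = (4005000 − 1672800)/(0.85 × 32.8 × 390) = 214.49 mm.
M_n = C_f(d − h_f/2) + (T − C_f)(d − a_w/2) = 1672800 × (835 − 75) + 2332200 × (835 − 107.245) = 1271.33 + 1697.27 = 2968.60 × 10⁶ N·mm.
M_n = 2968.60 kN·m.

M_n ≈ 2970 kN·m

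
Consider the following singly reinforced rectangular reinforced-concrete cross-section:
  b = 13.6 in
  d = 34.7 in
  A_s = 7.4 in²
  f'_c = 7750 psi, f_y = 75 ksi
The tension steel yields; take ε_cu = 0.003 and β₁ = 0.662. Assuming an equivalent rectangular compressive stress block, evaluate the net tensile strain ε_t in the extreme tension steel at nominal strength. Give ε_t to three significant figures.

ε_t ≈ 0.00812

a = A_s f_y/(0.85 f'_c b) = 6.195 in.
β₁ = 0.662, so c = a/β₁ = 6.195/0.662 = 9.358 in.
From the linear strain diagram with ε_cu = 0.003: ε_t = 0.003 (d − c)/c = 0.003 × (34.7 − 9.358)/9.358 = 0.00812.
Since ε_t ≥ 0.005, the section is tension-controlled.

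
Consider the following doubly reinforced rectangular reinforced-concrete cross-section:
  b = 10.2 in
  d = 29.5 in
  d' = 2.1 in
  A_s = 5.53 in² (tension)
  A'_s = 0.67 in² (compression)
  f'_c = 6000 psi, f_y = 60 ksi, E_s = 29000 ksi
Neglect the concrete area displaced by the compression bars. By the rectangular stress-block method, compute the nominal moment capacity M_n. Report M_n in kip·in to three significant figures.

Assume both steels yield.
a = (A_s − A'_s) f_y/(0.85 f'_c b) = (5.53 − 0.67) × 60/(0.85 × 6 × 10.2) = 5.606 in.
c = a/β₁ = 5.606/0.75 = 7.475 in; ε'_s = 0.003(c − d')/c = 0.0022 ≥ ε_y = 0.0021, so the compression steel yields.
M_n = (A_s − A'_s) f_y (d − a/2) + A'_s f_y (d − d') = 291.6 × (29.5 − 2.803) + 40.2 × (29.5 − 2.1) = 7784.8 + 1101.5 = 8886.3 kip·in.

M_n ≈ 8890 kip·in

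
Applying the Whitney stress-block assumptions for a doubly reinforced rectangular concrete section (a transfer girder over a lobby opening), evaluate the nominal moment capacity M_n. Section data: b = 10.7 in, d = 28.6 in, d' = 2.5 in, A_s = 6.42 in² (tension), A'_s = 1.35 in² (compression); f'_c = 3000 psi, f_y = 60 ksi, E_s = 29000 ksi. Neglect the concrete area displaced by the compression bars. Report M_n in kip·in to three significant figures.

Assume both steels yield.
a = (A_s − A'_s) f_y/(0.85 f'_c b) = (6.42 − 1.35) × 60/(0.85 × 3 × 10.7) = 11.149 in.
c = a/β₁ = 11.149/0.85 = 13.116 in; ε'_s = 0.003(c − d')/c = 0.0024 ≥ ε_y = 0.0021, so the compression steel yields.
M_n = (A_s − A'_s) f_y (d − a/2) + A'_s f_y (d − d') = 304.2 × (28.6 − 5.5745) + 81 × (28.6 − 2.5) = 7004.4 + 2114.1 = 9118.5 kip·in.

M_n ≈ 9120 kip·in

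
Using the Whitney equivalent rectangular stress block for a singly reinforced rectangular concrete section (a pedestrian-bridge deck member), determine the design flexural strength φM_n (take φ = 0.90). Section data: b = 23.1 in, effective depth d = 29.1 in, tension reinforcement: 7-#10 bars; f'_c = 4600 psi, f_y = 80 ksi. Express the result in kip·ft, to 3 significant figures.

A_s = 7 × 1.27 = 8.89 in².
T = A_s f_y = 8.89 × 80 = 711.2 kips.
a = T/(0.85 f'_c b) = 711.2/(0.85 × 4.6 × 23.1) = 7.874 in.
M_n = T(d − a/2) = 711.2 × (29.1 − 3.937) = 17895.9 kip·in = 17895.9/12 = 1491.33 kip·ft.
φM_n = 0.90 × 1491.33 = 1342.20 kip·ft.

φM_n ≈ 1340 kip·ft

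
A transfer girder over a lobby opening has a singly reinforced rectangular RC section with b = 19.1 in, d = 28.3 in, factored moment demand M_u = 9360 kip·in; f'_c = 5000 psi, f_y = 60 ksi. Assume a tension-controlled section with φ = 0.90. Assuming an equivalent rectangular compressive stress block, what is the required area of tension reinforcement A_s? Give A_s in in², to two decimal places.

M_n = M_u/φ = 9360/0.90 = 10400 kip·in.
From M_n = 0.85 f'_c a b (d − a/2):
a = d − √(d² − 2M_n/(0.85 f'_c b)) = 28.3 − √(28.3² − 2 × 10400/(0.85 × 5 × 19.1)) = 4.962 in.
A_s = 0.85 f'_c a b / f_y = 0.85 × 5 × 4.962 × 19.1 / 60 = 6.713 in².

A_s ≈ 6.71 in²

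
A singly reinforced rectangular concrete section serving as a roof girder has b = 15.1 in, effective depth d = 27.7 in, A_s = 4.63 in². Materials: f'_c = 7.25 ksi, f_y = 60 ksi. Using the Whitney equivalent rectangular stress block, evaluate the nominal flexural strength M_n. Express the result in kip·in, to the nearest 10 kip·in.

M_n ≈ 7280 kip·in

T = A_s f_y = 4.63 × 60 = 277.8 kips.
a = T/(0.85 f'_c b) = 277.8/(0.85 × 7.25 × 15.1) = 2.985 in.
M_n = T(d − a/2) = 277.8 × (27.7 − 1.4925) = 7280.4 kip·in.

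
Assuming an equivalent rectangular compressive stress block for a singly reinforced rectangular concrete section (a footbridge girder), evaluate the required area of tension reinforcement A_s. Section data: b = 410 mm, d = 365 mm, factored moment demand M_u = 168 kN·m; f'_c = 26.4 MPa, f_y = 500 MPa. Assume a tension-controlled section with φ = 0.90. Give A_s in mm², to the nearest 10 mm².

M_n = M_u/φ = 168/0.90 = 186.667 kN·m.
With M_n = 0.85 f'_c a b (d − a/2), solve the quadratic for a:
a = d − √(d² − 2M_n/(0.85 f'_c b)) = 365 − √(365² − 2 × 186.667×10⁶/(0.85 × 26.4 × 410)) = 60.62 mm.
A_s = 0.85 f'_c a b / f_y = 0.85 × 26.4 × 60.62 × 410 / 500 = 1115.5 mm².

A_s ≈ 1120 mm²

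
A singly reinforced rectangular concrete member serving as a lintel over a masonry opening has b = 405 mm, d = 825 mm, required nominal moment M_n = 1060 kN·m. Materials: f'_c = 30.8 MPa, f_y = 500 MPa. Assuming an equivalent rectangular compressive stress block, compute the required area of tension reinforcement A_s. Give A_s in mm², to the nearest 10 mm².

A_s ≈ 2790 mm²

With M_n = 0.85 f'_c a b (d − a/2), solve the quadratic for a:
a = d − √(d² − 2M_n/(0.85 f'_c b)) = 825 − √(825² − 2 × 1060×10⁶/(0.85 × 30.8 × 405)) = 131.69 mm.
A_s = 0.85 f'_c a b / f_y = 0.85 × 30.8 × 131.69 × 405 / 500 = 2792.6 mm².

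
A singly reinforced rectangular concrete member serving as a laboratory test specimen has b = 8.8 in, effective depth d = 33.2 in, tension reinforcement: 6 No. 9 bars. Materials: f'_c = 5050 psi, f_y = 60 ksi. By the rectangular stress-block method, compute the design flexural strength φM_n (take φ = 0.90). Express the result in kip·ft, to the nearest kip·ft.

φM_n ≈ 768 kip·ft

A_s = 6 × 1 = 6 in².
T = A_s f_y = 6 × 60 = 360 kips.
a = T/(0.85 f'_c b) = 360/(0.85 × 5.05 × 8.8) = 9.530 in.
M_n = T(d − a/2) = 360 × (33.2 − 4.765) = 10236.6 kip·in = 10236.6/12 = 853.05 kip·ft.
φM_n = 0.90 × 853.05 = 767.75 kip·ft.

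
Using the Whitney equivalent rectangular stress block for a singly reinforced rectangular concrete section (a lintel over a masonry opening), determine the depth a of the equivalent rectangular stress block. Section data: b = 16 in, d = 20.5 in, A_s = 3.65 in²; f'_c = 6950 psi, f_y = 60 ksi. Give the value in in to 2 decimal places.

a ≈ 2.32 in

T = A_s f_y = 3.65 × 60 = 219 kips.
a = T/(0.85 f'_c b) = 219/(0.85 × 6.95 × 16) = 2.32 in.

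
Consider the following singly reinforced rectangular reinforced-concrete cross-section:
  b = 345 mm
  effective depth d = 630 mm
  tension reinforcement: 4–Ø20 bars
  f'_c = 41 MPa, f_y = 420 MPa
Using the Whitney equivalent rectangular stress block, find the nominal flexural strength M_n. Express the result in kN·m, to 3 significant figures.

A_s = 4 × 314 = 1256 mm².
T = A_s f_y = 1256 × 420 = 527520 N = 527.52 kN.
From C = T: a = T/(0.85 f'_c b) = 527520/(0.85 × 41 × 345) = 43.87 mm.
M_n = T(d − a/2) = 527.52 kN × (630 − 21.935) mm = 320.77 kN·m.

M_n ≈ 321 kN·m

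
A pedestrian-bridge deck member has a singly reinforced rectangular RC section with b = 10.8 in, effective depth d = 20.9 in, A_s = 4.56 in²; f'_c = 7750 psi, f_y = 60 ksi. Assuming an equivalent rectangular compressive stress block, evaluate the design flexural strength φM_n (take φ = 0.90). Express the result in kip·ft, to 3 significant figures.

T = A_s f_y = 4.56 × 60 = 273.6 kips.
a = T/(0.85 f'_c b) = 273.6/(0.85 × 7.75 × 10.8) = 3.846 in.
M_n = T(d − a/2) = 273.6 × (20.9 − 1.923) = 5192.1 kip·in = 5192.1/12 = 432.68 kip·ft.
φM_n = 0.90 × 432.68 = 389.41 kip·ft.

φM_n ≈ 389 kip·ft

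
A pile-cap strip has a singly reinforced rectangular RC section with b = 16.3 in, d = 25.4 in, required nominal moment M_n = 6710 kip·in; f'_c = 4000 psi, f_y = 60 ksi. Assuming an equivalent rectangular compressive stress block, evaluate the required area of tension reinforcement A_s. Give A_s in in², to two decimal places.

A_s ≈ 4.92 in²

From M_n = 0.85 f'_c a b (d − a/2):
a = d − √(d² − 2M_n/(0.85 f'_c b)) = 25.4 − √(25.4² − 2 × 6710/(0.85 × 4 × 16.3)) = 5.325 in.
A_s = 0.85 f'_c a b / f_y = 0.85 × 4 × 5.325 × 16.3 / 60 = 4.919 in².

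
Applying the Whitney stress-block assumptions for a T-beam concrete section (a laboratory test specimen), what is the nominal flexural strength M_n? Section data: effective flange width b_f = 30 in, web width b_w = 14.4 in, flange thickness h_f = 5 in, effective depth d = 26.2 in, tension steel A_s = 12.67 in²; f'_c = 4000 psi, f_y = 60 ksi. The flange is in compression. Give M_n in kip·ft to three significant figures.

Tension: T = A_s f_y = 12.67 × 60 = 760.2 kips.
Try a within the flange: a = T/(0.85 f'_c b_f) = 760.2/(0.85 × 4 × 30) = 7.453 in.
a = 7.453 > h_f = 5 in: the block extends into the web. Split into flange-overhang and web parts.
C_f = 0.85 f'_c (b_f − b_w) h_f = 0.85 × 4 × (30 − 14.4) × 5 = 265.2 kips.
Remaining web compression depth: a_w = (T − C_f)/(0.85 f'_c b_w) = (760.2 − 265.2)/(0.85 × 4 × 14.4) = 10.110 in.
M_n = C_f(d − h_f/2) + (T − C_f)(d − a_w/2) = 265.2 × (26.2 − 2.5) + 495 × (26.2 − 5.055) = 6285.2 + 10466.8 = 16752.0 kip·in.
M_n = 16752.0/12 = 1396.00 kip·ft.

M_n ≈ 1400 kip·ft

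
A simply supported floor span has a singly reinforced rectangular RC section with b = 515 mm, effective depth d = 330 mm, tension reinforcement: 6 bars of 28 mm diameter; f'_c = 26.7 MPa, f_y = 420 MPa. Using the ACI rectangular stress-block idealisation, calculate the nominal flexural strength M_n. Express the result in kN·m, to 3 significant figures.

A_s = 6 × 616 = 3696 mm².
T = A_s f_y = 3696 × 420 = 1552320 N = 1552.32 kN.
From C = T: a = T/(0.85 f'_c b) = 1552320/(0.85 × 26.7 × 515) = 132.81 mm.
M_n = T(d − a/2) = 1552.32 kN × (330 − 66.405) mm = 409.18 kN·m.

M_n ≈ 409 kN·m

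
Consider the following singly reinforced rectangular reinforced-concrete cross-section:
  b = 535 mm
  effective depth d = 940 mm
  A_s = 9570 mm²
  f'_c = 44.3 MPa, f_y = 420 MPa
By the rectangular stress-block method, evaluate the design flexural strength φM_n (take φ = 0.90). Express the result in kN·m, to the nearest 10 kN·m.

T = A_s f_y = 9570 × 420 = 4019400 N = 4019.4 kN.
From C = T: a = T/(0.85 f'_c b) = 4019400/(0.85 × 44.3 × 535) = 199.52 mm.
M_n = T(d − a/2) = 4019.4 kN × (940 − 99.76) mm = 3377.26 kN·m.
φM_n = 0.90 × 3377.26 = 3039.53 kN·m.

φM_n ≈ 3040 kN·m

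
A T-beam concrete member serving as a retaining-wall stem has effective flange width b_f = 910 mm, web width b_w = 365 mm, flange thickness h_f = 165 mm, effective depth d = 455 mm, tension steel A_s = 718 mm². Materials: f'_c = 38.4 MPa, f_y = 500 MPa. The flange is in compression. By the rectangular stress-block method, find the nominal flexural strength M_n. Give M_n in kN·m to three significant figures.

Tension: T = A_s f_y = 718 × 500 = 359000 N.
Try a within the flange: a = T/(0.85 f'_c b_f) = 359000/(0.85 × 38.4 × 910) = 12.09 mm.
Since a = 12.09 ≤ h_f = 165 mm, the stress block lies entirely in the flange; analyse as a rectangular beam of width b_f.
M_n = T(d − a/2) = 359000 × (455 − 6.045) = 161.17 × 10⁶ N·mm.
M_n = 161.17 kN·m.

M_n ≈ 161 kN·m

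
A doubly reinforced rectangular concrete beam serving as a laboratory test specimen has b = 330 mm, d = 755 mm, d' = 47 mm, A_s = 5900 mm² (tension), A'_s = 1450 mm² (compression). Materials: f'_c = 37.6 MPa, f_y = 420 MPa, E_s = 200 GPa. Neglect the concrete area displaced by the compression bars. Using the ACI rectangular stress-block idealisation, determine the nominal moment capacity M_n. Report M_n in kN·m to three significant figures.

M_n ≈ 1680 kN·m

Assume both tension and compression steel yield.
Net tension couple steel: A_s − A'_s = 4450 mm².
a = (A_s − A'_s) f_y / (0.85 f'_c b) = 1869000/(0.85 × 37.6 × 330) = 177.21 mm.
c = a/β₁ = 177.21/0.781 = 226.90 mm; ε'_s = 0.003(c − d')/c = 0.0024 ≥ f_y/E_s = 0.0021, so compression steel does yield.
M_n = (A_s − A'_s) f_y (d − a/2) + A'_s f_y (d − d') = [1869000 × (755 − 88.605) + 609000 × (755 − 47)] × 10⁻⁶ = 1245.49 + 431.17 = 1676.66 kN·m.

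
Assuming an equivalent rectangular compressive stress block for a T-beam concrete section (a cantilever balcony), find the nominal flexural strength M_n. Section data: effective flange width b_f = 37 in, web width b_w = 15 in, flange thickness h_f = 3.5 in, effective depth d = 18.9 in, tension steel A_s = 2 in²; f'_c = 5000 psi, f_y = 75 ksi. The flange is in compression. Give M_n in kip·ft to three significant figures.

M_n ≈ 230 kip·ft

Tension: T = A_s f_y = 2 × 75 = 150 kips.
Try a within the flange: a = T/(0.85 f'_c b_f) = 150/(0.85 × 5 × 37) = 0.954 in.
Since a = 0.954 ≤ h_f = 3.5 in, the stress block lies entirely in the flange; analyse as a rectangular beam of width b_f.
M_n = T(d − a/2) = 150 × (18.9 − 0.477) = 2763.5 kip·in.
M_n = 2763.5/12 = 230.29 kip·ft.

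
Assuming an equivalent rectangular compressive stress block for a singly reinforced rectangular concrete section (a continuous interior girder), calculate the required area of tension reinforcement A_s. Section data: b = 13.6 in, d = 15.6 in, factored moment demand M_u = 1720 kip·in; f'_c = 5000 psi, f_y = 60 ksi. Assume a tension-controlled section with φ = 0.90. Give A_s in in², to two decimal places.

M_n = M_u/φ = 1720/0.90 = 1911.11 kip·in.
From M_n = 0.85 f'_c a b (d − a/2):
a = d − √(d² − 2M_n/(0.85 f'_c b)) = 15.6 − √(15.6² − 2 × 1911.11/(0.85 × 5 × 13.6)) = 2.287 in.
A_s = 0.85 f'_c a b / f_y = 0.85 × 5 × 2.287 × 13.6 / 60 = 2.203 in².

A_s ≈ 2.20 in²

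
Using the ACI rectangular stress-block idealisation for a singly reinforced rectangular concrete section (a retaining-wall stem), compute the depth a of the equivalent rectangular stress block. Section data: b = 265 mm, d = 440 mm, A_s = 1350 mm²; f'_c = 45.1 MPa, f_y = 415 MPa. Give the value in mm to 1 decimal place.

T = A_s f_y = 1350 × 415 = 560250 N = 560.25 kN.
Setting C = 0.85 f'_c a b equal to T: a = 560250/(0.85 × 45.1 × 265) = 55.1 mm.

a ≈ 55.1 mm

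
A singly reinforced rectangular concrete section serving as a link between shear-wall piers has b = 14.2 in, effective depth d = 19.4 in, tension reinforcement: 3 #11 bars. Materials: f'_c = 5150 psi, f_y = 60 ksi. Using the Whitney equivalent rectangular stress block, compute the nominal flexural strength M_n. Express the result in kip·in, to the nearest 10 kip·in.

M_n ≈ 4810 kip·in

A_s = 3 × 1.56 = 4.68 in².
T = A_s f_y = 4.68 × 60 = 280.8 kips.
a = T/(0.85 f'_c b) = 280.8/(0.85 × 5.15 × 14.2) = 4.517 in.
M_n = T(d − a/2) = 280.8 × (19.4 − 2.2585) = 4813.3 kip·in.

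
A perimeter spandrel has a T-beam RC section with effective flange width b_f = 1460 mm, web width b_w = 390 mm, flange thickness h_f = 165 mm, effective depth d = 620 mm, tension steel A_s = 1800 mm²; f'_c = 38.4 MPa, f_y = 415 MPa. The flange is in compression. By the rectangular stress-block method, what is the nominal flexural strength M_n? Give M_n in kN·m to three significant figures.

Tension: T = A_s f_y = 1800 × 415 = 747000 N.
Try a within the flange: a = T/(0.85 f'_c b_f) = 747000/(0.85 × 38.4 × 1460) = 15.68 mm.
Since a = 15.68 ≤ h_f = 165 mm, the stress block lies entirely in the flange; analyse as a rectangular beam of width b_f.
M_n = T(d − a/2) = 747000 × (620 − 7.84) = 457.28 × 10⁶ N·mm.
M_n = 457.28 kN·m.

M_n ≈ 457 kN·m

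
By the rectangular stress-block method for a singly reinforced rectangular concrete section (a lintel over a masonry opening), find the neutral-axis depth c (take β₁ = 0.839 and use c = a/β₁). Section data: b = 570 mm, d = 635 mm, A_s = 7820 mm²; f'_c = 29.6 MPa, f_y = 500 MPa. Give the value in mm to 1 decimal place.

c ≈ 325.0 mm

T = A_s f_y = 7820 × 500 = 3910000 N = 3910 kN.
Setting C = 0.85 f'_c a b equal to T: a = 3910000/(0.85 × 29.6 × 570) = 272.641 mm.
With β₁ = 0.839, c = a/β₁ = 272.641/0.839 = 325.0 mm.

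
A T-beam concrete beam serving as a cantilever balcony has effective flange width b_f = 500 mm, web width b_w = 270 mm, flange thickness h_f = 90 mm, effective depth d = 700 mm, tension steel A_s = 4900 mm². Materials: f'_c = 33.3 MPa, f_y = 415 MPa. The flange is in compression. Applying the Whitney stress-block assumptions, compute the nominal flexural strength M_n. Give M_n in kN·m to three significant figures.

Tension: T = A_s f_y = 4900 × 415 = 2033500 N.
Try a within the flange: a = T/(0.85 f'_c b_f) = 2033500/(0.85 × 33.3 × 500) = 143.68 mm.
a = 143.68 > h_f = 90 mm: the block extends into the web. Split into flange-overhang and web parts.
C_f = 0.85 f'_c (b_f − b_w) h_f = 0.85 × 33.3 × (500 − 270) × 90 = 585914 N.
Remaining web compression depth: a_w = (T − C_f)/(0.85 f'_c b_w) = (2033500 − 585914)/(0.85 × 33.3 × 270) = 189.42 mm.
M_n = C_f(d − h_f/2) + (T − C_f)(d − a_w/2) = 585914 × (700 − 45) + 1447586 × (700 − 94.71) = 383.77 + 876.21 = 1259.98 × 10⁶ N·mm.
M_n = 1259.98 kN·m.

M_n ≈ 1260 kN·m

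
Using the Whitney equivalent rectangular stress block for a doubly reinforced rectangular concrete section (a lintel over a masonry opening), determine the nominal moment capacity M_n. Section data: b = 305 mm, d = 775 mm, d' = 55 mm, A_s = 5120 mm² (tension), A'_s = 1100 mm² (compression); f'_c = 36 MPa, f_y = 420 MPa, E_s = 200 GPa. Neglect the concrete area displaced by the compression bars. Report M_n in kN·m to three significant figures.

M_n ≈ 1490 kN·m

Assume both tension and compression steel yield.
Net tension couple steel: A_s − A'_s = 4020 mm².
a = (A_s − A'_s) f_y / (0.85 f'_c b) = 1688400/(0.85 × 36 × 305) = 180.91 mm.
c = a/β₁ = 180.91/0.793 = 228.13 mm; ε'_s = 0.003(c − d')/c = 0.0023 ≥ f_y/E_s = 0.0021, so compression steel does yield.
M_n = (A_s − A'_s) f_y (d − a/2) + A'_s f_y (d − d') = [1688400 × (775 − 90.455) + 462000 × (775 − 55)] × 10⁻⁶ = 1155.79 + 332.64 = 1488.43 kN·m.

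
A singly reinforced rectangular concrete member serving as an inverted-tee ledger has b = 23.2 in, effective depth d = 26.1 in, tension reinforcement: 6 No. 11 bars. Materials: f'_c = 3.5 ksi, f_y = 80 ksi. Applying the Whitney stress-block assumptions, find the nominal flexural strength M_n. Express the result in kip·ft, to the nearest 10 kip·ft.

M_n ≈ 1290 kip·ft

A_s = 6 × 1.56 = 9.36 in².
T = A_s f_y = 9.36 × 80 = 748.8 kips.
a = T/(0.85 f'_c b) = 748.8/(0.85 × 3.5 × 23.2) = 10.849 in.
M_n = T(d − a/2) = 748.8 × (26.1 − 5.4245) = 15481.8 kip·in = 15481.8/12 = 1290.15 kip·ft.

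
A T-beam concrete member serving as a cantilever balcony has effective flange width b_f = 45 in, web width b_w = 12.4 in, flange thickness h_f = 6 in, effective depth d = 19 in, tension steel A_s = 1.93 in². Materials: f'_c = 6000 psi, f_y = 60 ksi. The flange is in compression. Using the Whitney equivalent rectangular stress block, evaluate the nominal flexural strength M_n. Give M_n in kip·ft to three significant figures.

M_n ≈ 181 kip·ft

Tension: T = A_s f_y = 1.93 × 60 = 115.8 kips.
Try a within the flange: a = T/(0.85 f'_c b_f) = 115.8/(0.85 × 6 × 45) = 0.505 in.
Since a = 0.505 ≤ h_f = 6 in, the stress block lies entirely in the flange; analyse as a rectangular beam of width b_f.
M_n = T(d − a/2) = 115.8 × (19 − 0.2525) = 2171.0 kip·in.
M_n = 2171.0/12 = 180.92 kip·ft.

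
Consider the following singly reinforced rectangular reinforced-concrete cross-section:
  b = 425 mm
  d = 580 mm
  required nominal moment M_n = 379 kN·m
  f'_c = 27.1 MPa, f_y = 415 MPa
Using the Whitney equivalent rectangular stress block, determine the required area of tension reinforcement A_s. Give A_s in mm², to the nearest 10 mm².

With M_n = 0.85 f'_c a b (d − a/2), solve the quadratic for a:
a = d − √(d² − 2M_n/(0.85 f'_c b)) = 580 − √(580² − 2 × 379×10⁶/(0.85 × 27.1 × 425)) = 71.11 mm.
A_s = 0.85 f'_c a b / f_y = 0.85 × 27.1 × 71.11 × 425 / 415 = 1677.5 mm².

A_s ≈ 1680 mm²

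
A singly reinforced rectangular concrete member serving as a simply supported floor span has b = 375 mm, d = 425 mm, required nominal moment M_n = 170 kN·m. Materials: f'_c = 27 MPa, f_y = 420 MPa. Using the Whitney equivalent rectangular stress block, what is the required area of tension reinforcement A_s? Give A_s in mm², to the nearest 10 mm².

With M_n = 0.85 f'_c a b (d − a/2), solve the quadratic for a:
a = d − √(d² − 2M_n/(0.85 f'_c b)) = 425 − √(425² − 2 × 170×10⁶/(0.85 × 27 × 375)) = 49.34 mm.
A_s = 0.85 f'_c a b / f_y = 0.85 × 27 × 49.34 × 375 / 420 = 1011.0 mm².

A_s ≈ 1010 mm²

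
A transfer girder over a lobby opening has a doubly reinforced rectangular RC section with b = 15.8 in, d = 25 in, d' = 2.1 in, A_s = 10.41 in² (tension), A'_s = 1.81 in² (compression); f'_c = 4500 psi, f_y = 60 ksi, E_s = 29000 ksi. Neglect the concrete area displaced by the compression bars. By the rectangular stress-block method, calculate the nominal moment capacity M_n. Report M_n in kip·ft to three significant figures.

Assume both steels yield.
a = (A_s − A'_s) f_y/(0.85 f'_c b) = (10.41 − 1.81) × 60/(0.85 × 4.5 × 15.8) = 8.538 in.
c = a/β₁ = 8.538/0.825 = 10.349 in; ε'_s = 0.003(c − d')/c = 0.0024 ≥ ε_y = 0.0021, so the compression steel yields.
M_n = (A_s − A'_s) f_y (d − a/2) + A'_s f_y (d − d') = 516 × (25 − 4.269) + 108.6 × (25 − 2.1) = 10697.2 + 2486.9 = 13184.1 kip·in = 13184.1/12 = 1098.68 kip·ft.

M_n ≈ 1100 kip·ft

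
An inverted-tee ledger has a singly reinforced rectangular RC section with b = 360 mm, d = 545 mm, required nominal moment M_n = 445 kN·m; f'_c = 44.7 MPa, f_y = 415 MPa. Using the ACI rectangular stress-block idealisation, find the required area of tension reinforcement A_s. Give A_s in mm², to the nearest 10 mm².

With M_n = 0.85 f'_c a b (d − a/2), solve the quadratic for a:
a = d − √(d² − 2M_n/(0.85 f'_c b)) = 545 − √(545² − 2 × 445×10⁶/(0.85 × 44.7 × 360)) = 63.38 mm.
A_s = 0.85 f'_c a b / f_y = 0.85 × 44.7 × 63.38 × 360 / 415 = 2089.0 mm².

A_s ≈ 2090 mm²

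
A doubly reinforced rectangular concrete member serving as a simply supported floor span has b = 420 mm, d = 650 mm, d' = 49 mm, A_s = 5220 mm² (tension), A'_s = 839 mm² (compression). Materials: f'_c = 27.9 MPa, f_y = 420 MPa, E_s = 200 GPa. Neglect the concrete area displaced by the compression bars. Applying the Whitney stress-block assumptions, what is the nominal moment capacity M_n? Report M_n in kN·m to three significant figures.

M_n ≈ 1240 kN·m

Assume both tension and compression steel yield.
Net tension couple steel: A_s − A'_s = 4381 mm².
a = (A_s − A'_s) f_y / (0.85 f'_c b) = 1840020/(0.85 × 27.9 × 420) = 184.74 mm.
c = a/β₁ = 184.74/0.85 = 217.34 mm; ε'_s = 0.003(c − d')/c = 0.0023 ≥ f_y/E_s = 0.0021, so compression steel does yield.
M_n = (A_s − A'_s) f_y (d − a/2) + A'_s f_y (d − d') = [1840020 × (650 − 92.37) + 352380 × (650 − 49)] × 10⁻⁶ = 1026.05 + 211.78 = 1237.83 kN·m.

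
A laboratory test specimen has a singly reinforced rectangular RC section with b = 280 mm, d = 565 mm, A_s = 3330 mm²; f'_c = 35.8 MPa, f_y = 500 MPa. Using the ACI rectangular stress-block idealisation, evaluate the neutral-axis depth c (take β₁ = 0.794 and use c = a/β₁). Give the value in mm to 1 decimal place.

c ≈ 246.1 mm

T = A_s f_y = 3330 × 500 = 1665000 N = 1665 kN.
Setting C = 0.85 f'_c a b equal to T: a = 1665000/(0.85 × 35.8 × 280) = 195.413 mm.
With β₁ = 0.794, c = a/β₁ = 195.413/0.794 = 246.1 mm.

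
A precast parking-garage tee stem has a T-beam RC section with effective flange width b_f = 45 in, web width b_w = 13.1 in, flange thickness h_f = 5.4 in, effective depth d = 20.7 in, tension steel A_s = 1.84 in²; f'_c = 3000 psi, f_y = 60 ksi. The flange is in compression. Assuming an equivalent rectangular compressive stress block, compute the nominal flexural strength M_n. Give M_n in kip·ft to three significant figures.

Tension: T = A_s f_y = 1.84 × 60 = 110.4 kips.
Try a within the flange: a = T/(0.85 f'_c b_f) = 110.4/(0.85 × 3 × 45) = 0.962 in.
Since a = 0.962 ≤ h_f = 5.4 in, the stress block lies entirely in the flange; analyse as a rectangular beam of width b_f.
M_n = T(d − a/2) = 110.4 × (20.7 − 0.481) = 2232.2 kip·in.
M_n = 2232.2/12 = 186.02 kip·ft.

M_n ≈ 186 kip·ft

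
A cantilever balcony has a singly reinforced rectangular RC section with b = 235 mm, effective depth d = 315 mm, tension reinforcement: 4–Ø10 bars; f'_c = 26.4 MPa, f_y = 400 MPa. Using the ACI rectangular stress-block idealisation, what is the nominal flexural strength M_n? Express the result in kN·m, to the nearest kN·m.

A_s = 4 × 78.5 = 314 mm².
T = A_s f_y = 314 × 400 = 125600 N = 125.6 kN.
From C = T: a = T/(0.85 f'_c b) = 125600/(0.85 × 26.4 × 235) = 23.82 mm.
M_n = T(d − a/2) = 125.6 kN × (315 − 11.91) mm = 38.07 kN·m.

M_n ≈ 38 kN·m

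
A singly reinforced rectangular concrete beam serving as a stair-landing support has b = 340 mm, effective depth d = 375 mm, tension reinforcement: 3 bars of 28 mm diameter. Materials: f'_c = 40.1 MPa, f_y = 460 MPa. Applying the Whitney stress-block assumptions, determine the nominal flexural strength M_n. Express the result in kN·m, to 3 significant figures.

M_n ≈ 288 kN·m

A_s = 3 × 616 = 1848 mm².
T = A_s f_y = 1848 × 460 = 850080 N = 850.08 kN.
From C = T: a = T/(0.85 f'_c b) = 850080/(0.85 × 40.1 × 340) = 73.35 mm.
M_n = T(d − a/2) = 850.08 kN × (375 − 36.675) mm = 287.60 kN·m.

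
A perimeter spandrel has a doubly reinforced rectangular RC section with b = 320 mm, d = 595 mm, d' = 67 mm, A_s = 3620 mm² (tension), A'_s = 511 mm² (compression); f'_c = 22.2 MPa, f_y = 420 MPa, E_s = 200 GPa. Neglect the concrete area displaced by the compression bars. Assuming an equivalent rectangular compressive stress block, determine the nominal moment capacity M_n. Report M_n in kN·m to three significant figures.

M_n ≈ 749 kN·m

Assume both tension and compression steel yield.
Net tension couple steel: A_s − A'_s = 3109 mm².
a = (A_s − A'_s) f_y / (0.85 f'_c b) = 1305780/(0.85 × 22.2 × 320) = 216.25 mm.
c = a/β₁ = 216.25/0.85 = 254.41 mm; ε'_s = 0.003(c − d')/c = 0.0022 ≥ f_y/E_s = 0.0021, so compression steel does yield.
M_n = (A_s − A'_s) f_y (d − a/2) + A'_s f_y (d − d') = [1305780 × (595 − 108.125) + 214620 × (595 − 67)] × 10⁻⁶ = 635.75 + 113.32 = 749.07 kN·m.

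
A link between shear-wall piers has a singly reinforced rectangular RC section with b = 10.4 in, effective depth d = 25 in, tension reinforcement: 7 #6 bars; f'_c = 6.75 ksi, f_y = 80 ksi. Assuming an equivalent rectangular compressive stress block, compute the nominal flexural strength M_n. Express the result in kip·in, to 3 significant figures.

A_s = 7 × 0.44 = 3.08 in².
T = A_s f_y = 3.08 × 80 = 246.4 kips.
a = T/(0.85 f'_c b) = 246.4/(0.85 × 6.75 × 10.4) = 4.129 in.
M_n = T(d − a/2) = 246.4 × (25 − 2.0645) = 5651.3 kip·in.

M_n ≈ 5650 kip·in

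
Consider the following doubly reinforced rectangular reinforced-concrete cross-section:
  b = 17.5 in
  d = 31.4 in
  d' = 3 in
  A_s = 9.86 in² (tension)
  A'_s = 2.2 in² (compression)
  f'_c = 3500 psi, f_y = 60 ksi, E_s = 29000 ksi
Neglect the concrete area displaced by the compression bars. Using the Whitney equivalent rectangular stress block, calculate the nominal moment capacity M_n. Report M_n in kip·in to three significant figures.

M_n ≈ 16200 kip·in

Assume both steels yield.
a = (A_s − A'_s) f_y/(0.85 f'_c b) = (9.86 − 2.2) × 60/(0.85 × 3.5 × 17.5) = 8.828 in.
c = a/β₁ = 8.828/0.85 = 10.386 in; ε'_s = 0.003(c − d')/c = 0.0021 ≥ ε_y = 0.0021, so the compression steel yields.
M_n = (A_s − A'_s) f_y (d − a/2) + A'_s f_y (d − d') = 459.6 × (31.4 − 4.414) + 132 × (31.4 − 3) = 12402.8 + 3748.8 = 16151.6 kip·in.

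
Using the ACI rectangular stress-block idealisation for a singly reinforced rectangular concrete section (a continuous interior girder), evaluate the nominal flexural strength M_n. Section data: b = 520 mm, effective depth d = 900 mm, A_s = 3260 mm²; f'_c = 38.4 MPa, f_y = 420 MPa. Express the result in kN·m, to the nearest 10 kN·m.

T = A_s f_y = 3260 × 420 = 1369200 N = 1369.2 kN.
From C = T: a = T/(0.85 f'_c b) = 1369200/(0.85 × 38.4 × 520) = 80.67 mm.
M_n = T(d − a/2) = 1369.2 kN × (900 − 40.335) mm = 1177.05 kN·m.

M_n ≈ 1180 kN·m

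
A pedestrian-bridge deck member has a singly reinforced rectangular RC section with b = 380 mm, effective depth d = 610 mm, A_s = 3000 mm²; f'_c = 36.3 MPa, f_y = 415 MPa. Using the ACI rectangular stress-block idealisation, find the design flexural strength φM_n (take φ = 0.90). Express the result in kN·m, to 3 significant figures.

φM_n ≈ 624 kN·m

T = A_s f_y = 3000 × 415 = 1245000 N = 1245 kN.
From C = T: a = T/(0.85 f'_c b) = 1245000/(0.85 × 36.3 × 380) = 106.18 mm.
M_n = T(d − a/2) = 1245 kN × (610 − 53.09) mm = 693.35 kN·m.
φM_n = 0.90 × 693.35 = 624.02 kN·m.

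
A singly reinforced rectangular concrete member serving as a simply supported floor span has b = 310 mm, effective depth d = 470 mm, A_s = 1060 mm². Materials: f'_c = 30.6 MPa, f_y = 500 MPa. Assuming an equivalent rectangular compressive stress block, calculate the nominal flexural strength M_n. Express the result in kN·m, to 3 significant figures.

T = A_s f_y = 1060 × 500 = 530000 N = 530 kN.
From C = T: a = T/(0.85 f'_c b) = 530000/(0.85 × 30.6 × 310) = 65.73 mm.
M_n = T(d − a/2) = 530 kN × (470 − 32.865) mm = 231.68 kN·m.

M_n ≈ 232 kN·m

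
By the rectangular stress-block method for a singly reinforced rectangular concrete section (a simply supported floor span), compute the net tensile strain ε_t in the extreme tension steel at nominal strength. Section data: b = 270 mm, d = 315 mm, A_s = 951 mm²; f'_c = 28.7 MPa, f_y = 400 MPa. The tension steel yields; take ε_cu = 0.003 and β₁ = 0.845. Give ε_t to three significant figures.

ε_t ≈ 0.0108

a = A_s f_y/(0.85 f'_c b) = 57.75 mm.
β₁ = 0.845, so c = a/β₁ = 57.75/0.845 = 68.34 mm.
From the linear strain diagram with ε_cu = 0.003: ε_t = 0.003 (d − c)/c = 0.003 × (315 − 68.34)/68.34 = 0.0108.
Since ε_t ≥ 0.005, the section is tension-controlled.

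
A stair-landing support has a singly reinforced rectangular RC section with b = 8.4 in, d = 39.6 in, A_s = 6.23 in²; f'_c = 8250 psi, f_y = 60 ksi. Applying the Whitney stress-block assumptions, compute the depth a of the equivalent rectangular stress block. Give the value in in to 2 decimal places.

a ≈ 6.35 in

T = A_s f_y = 6.23 × 60 = 373.8 kips.
a = T/(0.85 f'_c b) = 373.8/(0.85 × 8.25 × 8.4) = 6.35 in.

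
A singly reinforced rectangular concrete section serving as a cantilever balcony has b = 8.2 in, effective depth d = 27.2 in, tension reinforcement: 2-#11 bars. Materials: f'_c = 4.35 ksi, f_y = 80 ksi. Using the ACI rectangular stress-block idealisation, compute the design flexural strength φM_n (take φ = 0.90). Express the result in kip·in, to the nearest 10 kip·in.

φM_n ≈ 5190 kip·in

A_s = 2 × 1.56 = 3.12 in².
T = A_s f_y = 3.12 × 80 = 249.6 kips.
a = T/(0.85 f'_c b) = 249.6/(0.85 × 4.35 × 8.2) = 8.232 in.
M_n = T(d − a/2) = 249.6 × (27.2 − 4.116) = 5761.8 kip·in.
φM_n = 0.90 × 5761.8 = 5185.6 kip·in.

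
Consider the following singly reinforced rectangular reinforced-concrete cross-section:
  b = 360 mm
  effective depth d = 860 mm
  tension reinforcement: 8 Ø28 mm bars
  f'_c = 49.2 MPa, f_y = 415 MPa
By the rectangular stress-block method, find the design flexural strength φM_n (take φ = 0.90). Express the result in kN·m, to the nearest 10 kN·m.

A_s = 8 × 616 = 4928 mm².
T = A_s f_y = 4928 × 415 = 2045120 N = 2045.12 kN.
From C = T: a = T/(0.85 f'_c b) = 2045120/(0.85 × 49.2 × 360) = 135.84 mm.
M_n = T(d − a/2) = 2045.12 kN × (860 − 67.92) mm = 1619.90 kN·m.
φM_n = 0.90 × 1619.90 = 1457.91 kN·m.

φM_n ≈ 1460 kN·m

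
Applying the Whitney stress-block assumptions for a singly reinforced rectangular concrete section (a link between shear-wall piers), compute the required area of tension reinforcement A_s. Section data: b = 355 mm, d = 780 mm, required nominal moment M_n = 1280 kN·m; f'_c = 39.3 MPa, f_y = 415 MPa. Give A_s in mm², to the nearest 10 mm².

A_s ≈ 4390 mm²

With M_n = 0.85 f'_c a b (d − a/2), solve the quadratic for a:
a = d − √(d² − 2M_n/(0.85 f'_c b)) = 780 − √(780² − 2 × 1280×10⁶/(0.85 × 39.3 × 355)) = 153.48 mm.
A_s = 0.85 f'_c a b / f_y = 0.85 × 39.3 × 153.48 × 355 / 415 = 4385.7 mm².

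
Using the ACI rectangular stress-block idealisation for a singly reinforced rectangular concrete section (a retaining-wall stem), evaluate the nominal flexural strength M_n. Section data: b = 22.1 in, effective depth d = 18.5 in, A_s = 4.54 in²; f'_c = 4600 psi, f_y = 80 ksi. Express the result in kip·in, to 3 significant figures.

T = A_s f_y = 4.54 × 80 = 363.2 kips.
a = T/(0.85 f'_c b) = 363.2/(0.85 × 4.6 × 22.1) = 4.203 in.
M_n = T(d − a/2) = 363.2 × (18.5 − 2.1015) = 5955.9 kip·in.

M_n ≈ 5960 kip·in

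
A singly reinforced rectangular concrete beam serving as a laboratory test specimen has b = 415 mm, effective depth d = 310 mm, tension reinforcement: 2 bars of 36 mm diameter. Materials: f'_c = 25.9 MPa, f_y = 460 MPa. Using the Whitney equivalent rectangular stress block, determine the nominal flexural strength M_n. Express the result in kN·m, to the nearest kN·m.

A_s = 2 × 1018 = 2036 mm².
T = A_s f_y = 2036 × 460 = 936560 N = 936.56 kN.
From C = T: a = T/(0.85 f'_c b) = 936560/(0.85 × 25.9 × 415) = 102.51 mm.
M_n = T(d − a/2) = 936.56 kN × (310 − 51.255) mm = 242.33 kN·m.

M_n ≈ 242 kN·m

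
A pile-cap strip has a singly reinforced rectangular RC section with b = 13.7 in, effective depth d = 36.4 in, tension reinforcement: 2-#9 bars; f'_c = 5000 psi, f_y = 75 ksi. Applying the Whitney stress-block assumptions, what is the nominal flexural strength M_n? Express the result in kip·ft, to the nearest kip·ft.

A_s = 2 × 1 = 2 in².
T = A_s f_y = 2 × 75 = 150 kips.
a = T/(0.85 f'_c b) = 150/(0.85 × 5 × 13.7) = 2.576 in.
M_n = T(d − a/2) = 150 × (36.4 − 1.288) = 5266.8 kip·in = 5266.8/12 = 438.90 kip·ft.

M_n ≈ 439 kip·ft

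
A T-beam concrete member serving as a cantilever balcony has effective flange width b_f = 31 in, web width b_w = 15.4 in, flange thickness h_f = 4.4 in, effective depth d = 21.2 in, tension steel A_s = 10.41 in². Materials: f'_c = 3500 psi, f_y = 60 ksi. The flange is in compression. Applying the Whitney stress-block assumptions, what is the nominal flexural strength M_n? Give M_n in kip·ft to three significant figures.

M_n ≈ 905 kip·ft

Tension: T = A_s f_y = 10.41 × 60 = 624.6 kips.
Try a within the flange: a = T/(0.85 f'_c b_f) = 624.6/(0.85 × 3.5 × 31) = 6.773 in.
a = 6.773 > h_f = 4.4 in: the block extends into the web. Split into flange-overhang and web parts.
C_f = 0.85 f'_c (b_f − b_w) h_f = 0.85 × 3.5 × (31 − 15.4) × 4.4 = 204.2 kips.
Remaining web compression depth: a_w = (T − C_f)/(0.85 f'_c b_w) = (624.6 − 204.2)/(0.85 × 3.5 × 15.4) = 9.176 in.
M_n = C_f(d − h_f/2) + (T − C_f)(d − a_w/2) = 204.2 × (21.2 − 2.2) + 420.4 × (21.2 − 4.588) = 3879.8 + 6983.7 = 10863.5 kip·in.
M_n = 10863.5/12 = 905.29 kip·ft.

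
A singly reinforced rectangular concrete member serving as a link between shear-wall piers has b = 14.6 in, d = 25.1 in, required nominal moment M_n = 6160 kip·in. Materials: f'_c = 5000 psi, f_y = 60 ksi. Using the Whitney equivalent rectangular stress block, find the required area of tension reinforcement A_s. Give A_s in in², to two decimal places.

A_s ≈ 4.48 in²

From M_n = 0.85 f'_c a b (d − a/2):
a = d − √(d² − 2M_n/(0.85 f'_c b)) = 25.1 − √(25.1² − 2 × 6160/(0.85 × 5 × 14.6)) = 4.328 in.
A_s = 0.85 f'_c a b / f_y = 0.85 × 5 × 4.328 × 14.6 / 60 = 4.476 in².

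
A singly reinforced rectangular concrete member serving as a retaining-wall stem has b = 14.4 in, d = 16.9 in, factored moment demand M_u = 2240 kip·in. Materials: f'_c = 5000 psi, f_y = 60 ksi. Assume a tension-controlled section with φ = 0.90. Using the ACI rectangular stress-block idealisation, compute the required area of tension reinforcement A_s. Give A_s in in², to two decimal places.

A_s ≈ 2.66 in²

M_n = M_u/φ = 2240/0.90 = 2488.89 kip·in.
From M_n = 0.85 f'_c a b (d − a/2):
a = d − √(d² − 2M_n/(0.85 f'_c b)) = 16.9 − √(16.9² − 2 × 2488.89/(0.85 × 5 × 14.4)) = 2.608 in.
A_s = 0.85 f'_c a b / f_y = 0.85 × 5 × 2.608 × 14.4 / 60 = 2.660 in².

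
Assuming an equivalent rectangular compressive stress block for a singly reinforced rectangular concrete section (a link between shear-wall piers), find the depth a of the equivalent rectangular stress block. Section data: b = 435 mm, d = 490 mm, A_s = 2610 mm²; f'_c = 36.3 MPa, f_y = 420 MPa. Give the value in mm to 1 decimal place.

T = A_s f_y = 2610 × 420 = 1096200 N = 1096.2 kN.
Setting C = 0.85 f'_c a b equal to T: a = 1096200/(0.85 × 36.3 × 435) = 81.7 mm.

a ≈ 81.7 mm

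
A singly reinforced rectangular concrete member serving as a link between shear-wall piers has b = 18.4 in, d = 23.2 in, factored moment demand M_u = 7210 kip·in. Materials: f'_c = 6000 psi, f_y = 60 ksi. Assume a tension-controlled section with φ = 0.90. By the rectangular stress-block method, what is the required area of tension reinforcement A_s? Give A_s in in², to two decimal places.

M_n = M_u/φ = 7210/0.90 = 8011.11 kip·in.
From M_n = 0.85 f'_c a b (d − a/2):
a = d − √(d² − 2M_n/(0.85 f'_c b)) = 23.2 − √(23.2² − 2 × 8011.11/(0.85 × 6 × 18.4)) = 4.030 in.
A_s = 0.85 f'_c a b / f_y = 0.85 × 6 × 4.030 × 18.4 / 60 = 6.303 in².

A_s ≈ 6.30 in²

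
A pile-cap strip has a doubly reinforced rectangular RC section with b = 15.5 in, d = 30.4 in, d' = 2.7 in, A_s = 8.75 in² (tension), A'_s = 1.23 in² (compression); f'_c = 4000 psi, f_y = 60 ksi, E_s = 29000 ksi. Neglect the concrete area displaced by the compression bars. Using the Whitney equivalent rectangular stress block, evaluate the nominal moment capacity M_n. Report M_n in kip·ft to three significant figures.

M_n ≈ 1150 kip·ft

Assume both steels yield.
a = (A_s − A'_s) f_y/(0.85 f'_c b) = (8.75 − 1.23) × 60/(0.85 × 4 × 15.5) = 8.562 in.
c = a/β₁ = 8.562/0.85 = 10.073 in; ε'_s = 0.003(c − d')/c = 0.0022 ≥ ε_y = 0.0021, so the compression steel yields.
M_n = (A_s − A'_s) f_y (d − a/2) + A'_s f_y (d − d') = 451.2 × (30.4 − 4.281) + 73.8 × (30.4 − 2.7) = 11784.9 + 2044.3 = 13829.2 kip·in = 13829.2/12 = 1152.43 kip·ft.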